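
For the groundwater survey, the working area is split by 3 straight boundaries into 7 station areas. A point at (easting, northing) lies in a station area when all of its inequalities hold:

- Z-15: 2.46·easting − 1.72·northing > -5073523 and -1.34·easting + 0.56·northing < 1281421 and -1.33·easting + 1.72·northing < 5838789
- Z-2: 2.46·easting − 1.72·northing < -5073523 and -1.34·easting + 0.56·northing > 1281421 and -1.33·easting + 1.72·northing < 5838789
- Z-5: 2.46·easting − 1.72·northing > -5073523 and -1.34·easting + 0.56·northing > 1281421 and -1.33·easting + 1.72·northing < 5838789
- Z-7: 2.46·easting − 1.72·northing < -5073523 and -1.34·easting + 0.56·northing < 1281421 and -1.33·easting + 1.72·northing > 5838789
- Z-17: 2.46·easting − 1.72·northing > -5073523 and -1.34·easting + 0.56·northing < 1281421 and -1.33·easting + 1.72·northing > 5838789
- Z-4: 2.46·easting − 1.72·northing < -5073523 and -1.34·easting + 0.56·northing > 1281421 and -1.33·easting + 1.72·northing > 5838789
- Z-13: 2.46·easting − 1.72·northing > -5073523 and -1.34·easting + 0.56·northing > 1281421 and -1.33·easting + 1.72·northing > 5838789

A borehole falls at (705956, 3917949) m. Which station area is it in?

Z-15

2.46·705956 − 1.72·3917949 = -5002220.520, which is > -5073523
-1.34·705956 + 0.56·3917949 = 1248070.400, which is < 1281421
-1.33·705956 + 1.72·3917949 = 5799950.800, which is < 5838789
This sign pattern matches Z-15.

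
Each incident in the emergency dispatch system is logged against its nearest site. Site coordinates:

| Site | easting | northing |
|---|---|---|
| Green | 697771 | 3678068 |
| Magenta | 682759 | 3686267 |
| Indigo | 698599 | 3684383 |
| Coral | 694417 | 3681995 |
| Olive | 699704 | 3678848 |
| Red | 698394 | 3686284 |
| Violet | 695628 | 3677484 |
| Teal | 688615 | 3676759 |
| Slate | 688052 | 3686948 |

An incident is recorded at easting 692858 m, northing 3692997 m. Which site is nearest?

Slate

Squared distances to each site:
Green: 247012610.000; Magenta: 147282701.000; Indigo: 107160077.000; Coral: 123474485.000; Olive: 247061917.000; Red: 75711665.000; Violet: 248326069.000; Teal: 281675693.000; Slate: 59688037.000.
Minimum at Slate.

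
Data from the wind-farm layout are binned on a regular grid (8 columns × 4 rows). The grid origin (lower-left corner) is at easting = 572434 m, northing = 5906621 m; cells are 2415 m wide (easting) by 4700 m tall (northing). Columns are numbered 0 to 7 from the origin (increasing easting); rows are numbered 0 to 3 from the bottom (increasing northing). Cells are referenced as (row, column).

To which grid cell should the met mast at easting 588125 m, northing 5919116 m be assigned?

(2, 6)

Column index: ⌊(588125 − 572434) / 2415⌋ = ⌊6.497⌋ = 6
Row offset from origin: ⌊(5919116 − 5906621) / 4700⌋ = ⌊2.659⌋ = 2 → row 2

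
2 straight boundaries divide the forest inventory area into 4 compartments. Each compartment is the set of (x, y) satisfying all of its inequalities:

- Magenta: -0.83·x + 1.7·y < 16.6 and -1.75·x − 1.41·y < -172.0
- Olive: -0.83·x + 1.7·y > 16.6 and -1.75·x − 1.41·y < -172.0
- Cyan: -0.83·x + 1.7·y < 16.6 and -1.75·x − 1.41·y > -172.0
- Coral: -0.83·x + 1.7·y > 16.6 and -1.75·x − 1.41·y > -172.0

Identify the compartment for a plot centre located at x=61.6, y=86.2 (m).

Olive

-0.83·61.6 + 1.7·86.2 = 95.412, which is > 16.6
-1.75·61.6 − 1.41·86.2 = -229.342, which is < -172.0
This sign pattern matches Olive.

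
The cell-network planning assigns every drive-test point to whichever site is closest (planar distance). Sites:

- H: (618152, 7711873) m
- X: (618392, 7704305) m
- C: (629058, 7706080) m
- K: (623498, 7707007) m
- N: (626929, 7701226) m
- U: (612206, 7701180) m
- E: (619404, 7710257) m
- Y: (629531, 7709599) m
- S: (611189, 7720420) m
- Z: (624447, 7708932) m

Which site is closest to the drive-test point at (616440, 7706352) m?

Squared distances to each site:
H: 33412385.000; X: 8000513.000; C: 159287908.000; K: 50244389.000; N: 136294997.000; U: 44676340.000; E: 24034321.000; Y: 181917290.000; S: 225481625.000; Z: 70768449.000.
Minimum at X.

X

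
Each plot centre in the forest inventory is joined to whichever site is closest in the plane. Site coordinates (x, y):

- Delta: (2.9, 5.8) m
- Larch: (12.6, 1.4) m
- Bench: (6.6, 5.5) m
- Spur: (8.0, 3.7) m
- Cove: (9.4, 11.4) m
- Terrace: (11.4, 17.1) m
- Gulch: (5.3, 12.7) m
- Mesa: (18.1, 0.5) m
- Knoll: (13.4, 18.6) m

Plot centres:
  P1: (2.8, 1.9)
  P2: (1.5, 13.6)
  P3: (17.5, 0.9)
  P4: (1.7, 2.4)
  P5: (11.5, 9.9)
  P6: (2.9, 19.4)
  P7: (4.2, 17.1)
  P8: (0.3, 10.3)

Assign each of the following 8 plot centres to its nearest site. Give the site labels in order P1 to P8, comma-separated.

P1 → Delta (d²=15.22)
P2 → Gulch (d²=15.25)
P3 → Mesa (d²=0.52)
P4 → Delta (d²=13.00)
P5 → Cove (d²=6.66)
P6 → Gulch (d²=50.65)
P7 → Gulch (d²=20.57)
P8 → Delta (d²=27.01)

Delta, Gulch, Mesa, Delta, Cove, Gulch, Gulch, Delta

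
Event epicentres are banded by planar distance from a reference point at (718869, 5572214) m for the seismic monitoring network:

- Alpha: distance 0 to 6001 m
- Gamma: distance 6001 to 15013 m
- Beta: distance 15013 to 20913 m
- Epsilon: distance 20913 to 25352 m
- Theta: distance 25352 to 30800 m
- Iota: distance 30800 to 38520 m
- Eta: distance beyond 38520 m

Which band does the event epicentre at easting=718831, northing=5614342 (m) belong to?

Eta

Distance = √((718831−718869)² + (5614342−5572214)²) = √(1444.000 + 1774768384.000) = 42128.017 m.
38520 ≤ 42128.017 < ∞ → Eta.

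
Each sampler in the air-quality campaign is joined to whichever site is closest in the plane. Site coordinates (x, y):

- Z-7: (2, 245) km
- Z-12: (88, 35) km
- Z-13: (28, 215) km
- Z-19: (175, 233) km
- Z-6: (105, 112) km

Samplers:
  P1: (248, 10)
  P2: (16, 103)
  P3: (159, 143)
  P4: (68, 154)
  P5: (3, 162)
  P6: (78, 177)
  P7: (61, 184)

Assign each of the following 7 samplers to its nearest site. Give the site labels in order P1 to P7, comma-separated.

P1 → Z-12 (d²=26225.00)
P2 → Z-6 (d²=8002.00)
P3 → Z-6 (d²=3877.00)
P4 → Z-6 (d²=3133.00)
P5 → Z-13 (d²=3434.00)
P6 → Z-13 (d²=3944.00)
P7 → Z-13 (d²=2050.00)

Z-12, Z-6, Z-6, Z-6, Z-13, Z-13, Z-13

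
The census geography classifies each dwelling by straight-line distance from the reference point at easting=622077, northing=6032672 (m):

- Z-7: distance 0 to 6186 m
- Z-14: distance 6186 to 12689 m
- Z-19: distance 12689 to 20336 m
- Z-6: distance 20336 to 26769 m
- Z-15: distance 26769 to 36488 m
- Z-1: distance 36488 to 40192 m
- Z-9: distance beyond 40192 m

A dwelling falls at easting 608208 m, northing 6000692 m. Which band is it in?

Distance = √((608208−622077)² + (6000692−6032672)²) = √(192349161.000 + 1022720400.000) = 34857.848 m.
26769 ≤ 34857.848 < 36488 → Z-15.

Z-15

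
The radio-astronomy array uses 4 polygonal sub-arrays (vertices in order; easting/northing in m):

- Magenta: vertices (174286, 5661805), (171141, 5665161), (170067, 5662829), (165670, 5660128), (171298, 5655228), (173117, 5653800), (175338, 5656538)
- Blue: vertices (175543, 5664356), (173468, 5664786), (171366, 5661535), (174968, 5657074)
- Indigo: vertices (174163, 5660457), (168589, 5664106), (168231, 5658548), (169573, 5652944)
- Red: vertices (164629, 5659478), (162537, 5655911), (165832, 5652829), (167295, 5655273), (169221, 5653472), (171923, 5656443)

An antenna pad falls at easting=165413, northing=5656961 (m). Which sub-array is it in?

Red

Cast a ray rightward from (165413, 5656961). For each polygon, the edges (by vertex number in listed order) whose endpoints lie on opposite sides of northing = 5656961, where each meets that height, and whether that is right or left of the point:
Magenta: 4–5 at easting≈169307.5 (right), 7–1 at easting≈175253.5 (right) → 2 crossings.
Blue: no edge straddles that height → 0 crossings.
Indigo: 3–4 at easting≈168611.0 (right), 4–1 at easting≈172027.2 (right) → 2 crossings.
Red: 1–2 at easting≈163152.8 (left), 6–1 at easting≈170678.1 (right) → 1 crossing.
Only Red has an odd count, so the point is inside Red.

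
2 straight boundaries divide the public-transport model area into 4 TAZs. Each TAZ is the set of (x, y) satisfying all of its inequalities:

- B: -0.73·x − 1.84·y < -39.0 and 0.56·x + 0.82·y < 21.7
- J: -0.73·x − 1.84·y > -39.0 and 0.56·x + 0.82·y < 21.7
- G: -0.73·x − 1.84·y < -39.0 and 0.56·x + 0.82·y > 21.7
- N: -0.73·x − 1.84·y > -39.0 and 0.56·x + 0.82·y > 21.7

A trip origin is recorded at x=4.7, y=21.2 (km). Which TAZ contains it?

B

-0.73·4.7 − 1.84·21.2 = -42.439, which is < -39.0
0.56·4.7 + 0.82·21.2 = 20.016, which is < 21.7
This sign pattern matches B.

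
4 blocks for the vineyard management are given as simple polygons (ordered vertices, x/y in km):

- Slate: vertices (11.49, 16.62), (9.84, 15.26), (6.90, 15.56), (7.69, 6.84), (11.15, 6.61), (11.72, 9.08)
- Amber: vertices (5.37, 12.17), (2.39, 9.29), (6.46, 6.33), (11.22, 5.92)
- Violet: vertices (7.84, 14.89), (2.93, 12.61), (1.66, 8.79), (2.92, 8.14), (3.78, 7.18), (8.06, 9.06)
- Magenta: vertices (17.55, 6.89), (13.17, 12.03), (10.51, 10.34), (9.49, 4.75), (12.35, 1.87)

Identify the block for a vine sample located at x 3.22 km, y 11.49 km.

Cast a ray rightward from (3.22, 11.49). For each polygon, the edges (by vertex number in listed order) whose endpoints lie on opposite sides of y = 11.49, where each meets that height, and whether that is right or left of the point:
Slate: 3–4 at x≈7.269 (right), 6–1 at x≈11.646 (right) → 2 crossings.
Amber: 1–2 at x≈4.666 (right), 4–1 at x≈6.006 (right) → 2 crossings.
Violet: 2–3 at x≈2.558 (left), 6–1 at x≈7.968 (right) → 1 crossing.
Magenta: 1–2 at x≈13.630 (right), 2–3 at x≈12.320 (right) → 2 crossings.
Only Violet has an odd count, so the point is inside Violet.

Violet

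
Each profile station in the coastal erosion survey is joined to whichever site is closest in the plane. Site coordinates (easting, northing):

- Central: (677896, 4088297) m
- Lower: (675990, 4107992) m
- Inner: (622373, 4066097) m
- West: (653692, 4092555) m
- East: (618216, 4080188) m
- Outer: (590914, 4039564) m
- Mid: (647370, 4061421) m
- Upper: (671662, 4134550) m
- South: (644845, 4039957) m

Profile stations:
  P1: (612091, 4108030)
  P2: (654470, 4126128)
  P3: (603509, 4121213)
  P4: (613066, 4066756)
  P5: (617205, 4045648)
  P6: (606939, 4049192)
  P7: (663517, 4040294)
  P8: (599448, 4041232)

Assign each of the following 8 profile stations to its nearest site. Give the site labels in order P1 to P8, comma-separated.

East, Upper, East, Inner, Inner, Outer, South, Outer

P1 → East (d²=812692589.00)
P2 → Upper (d²=366494948.00)
P3 → East (d²=1899346474.00)
P4 → Inner (d²=87054530.00)
P5 → Inner (d²=444869825.00)
P6 → Outer (d²=349499009.00)
P7 → South (d²=348757153.00)
P8 → Outer (d²=75611380.00)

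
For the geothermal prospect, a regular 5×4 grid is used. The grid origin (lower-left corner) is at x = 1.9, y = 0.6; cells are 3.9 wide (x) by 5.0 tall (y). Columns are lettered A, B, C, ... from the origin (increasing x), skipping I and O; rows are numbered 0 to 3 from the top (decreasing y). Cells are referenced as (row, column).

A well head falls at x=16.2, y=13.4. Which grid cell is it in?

Column index: ⌊(16.2 − 1.9) / 3.9⌋ = ⌊3.667⌋ = 3 → column D
Row offset from origin: ⌊(13.4 − 0.6) / 5.0⌋ = ⌊2.560⌋ = 2 → row 1 (counted from top)

(1, D)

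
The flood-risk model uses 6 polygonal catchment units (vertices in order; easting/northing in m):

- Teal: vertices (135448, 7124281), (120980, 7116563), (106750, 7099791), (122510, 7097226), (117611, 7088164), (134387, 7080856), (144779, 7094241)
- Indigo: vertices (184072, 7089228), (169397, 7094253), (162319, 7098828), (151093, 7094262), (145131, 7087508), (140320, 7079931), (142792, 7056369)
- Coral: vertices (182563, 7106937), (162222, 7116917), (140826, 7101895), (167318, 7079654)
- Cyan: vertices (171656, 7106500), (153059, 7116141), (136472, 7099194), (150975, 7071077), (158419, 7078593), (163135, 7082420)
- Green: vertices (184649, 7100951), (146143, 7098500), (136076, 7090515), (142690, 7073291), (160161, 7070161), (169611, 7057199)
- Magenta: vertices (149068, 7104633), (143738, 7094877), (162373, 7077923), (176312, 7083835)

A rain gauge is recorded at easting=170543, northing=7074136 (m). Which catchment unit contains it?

Cast a ray rightward from (170543, 7074136). For each polygon, the edges (by vertex number in listed order) whose endpoints lie on opposite sides of northing = 7074136, where each meets that height, and whether that is right or left of the point:
Teal: no edge straddles that height → 0 crossings.
Indigo: 6–7 at easting≈140928.0 (left), 7–1 at easting≈165112.3 (left) → 0 crossings.
Coral: no edge straddles that height → 0 crossings.
Cyan: 3–4 at easting≈149397.1 (left), 4–5 at easting≈154004.7 (left) → 0 crossings.
Green: 3–4 at easting≈142365.5 (left), 6–1 at easting≈175432.4 (right) → 1 crossing.
Magenta: no edge straddles that height → 0 crossings.
Only Green has an odd count, so the point is inside Green.

Green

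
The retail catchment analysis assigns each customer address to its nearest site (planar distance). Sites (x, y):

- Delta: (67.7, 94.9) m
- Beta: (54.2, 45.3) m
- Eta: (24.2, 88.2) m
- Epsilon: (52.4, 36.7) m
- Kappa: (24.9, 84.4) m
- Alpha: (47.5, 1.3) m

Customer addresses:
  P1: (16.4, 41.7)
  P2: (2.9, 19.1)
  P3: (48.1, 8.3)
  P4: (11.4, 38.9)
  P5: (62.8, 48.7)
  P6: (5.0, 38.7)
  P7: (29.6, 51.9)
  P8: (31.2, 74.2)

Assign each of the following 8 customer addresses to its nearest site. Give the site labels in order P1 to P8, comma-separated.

P1 → Epsilon (d²=1321.00)
P2 → Alpha (d²=2306.00)
P3 → Alpha (d²=49.36)
P4 → Epsilon (d²=1685.84)
P5 → Beta (d²=85.52)
P6 → Epsilon (d²=2250.76)
P7 → Beta (d²=648.72)
P8 → Kappa (d²=143.73)

Epsilon, Alpha, Alpha, Epsilon, Beta, Epsilon, Beta, Kappa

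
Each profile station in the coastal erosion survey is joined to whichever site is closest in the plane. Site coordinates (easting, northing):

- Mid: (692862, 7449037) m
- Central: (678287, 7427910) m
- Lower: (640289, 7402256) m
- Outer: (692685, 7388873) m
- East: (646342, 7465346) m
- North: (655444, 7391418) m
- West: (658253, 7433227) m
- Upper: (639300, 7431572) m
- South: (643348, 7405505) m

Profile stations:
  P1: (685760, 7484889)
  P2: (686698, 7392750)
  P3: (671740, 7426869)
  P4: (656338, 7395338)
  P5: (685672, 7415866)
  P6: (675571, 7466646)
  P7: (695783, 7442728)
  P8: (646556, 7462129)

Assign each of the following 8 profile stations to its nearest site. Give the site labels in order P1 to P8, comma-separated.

P1 → Mid (d²=1335804308.00)
P2 → Outer (d²=50875298.00)
P3 → Central (d²=43946890.00)
P4 → North (d²=16165636.00)
P5 → Central (d²=199596161.00)
P6 → Mid (d²=609055562.00)
P7 → Mid (d²=48335722.00)
P8 → East (d²=10394885.00)

Mid, Outer, Central, North, Central, Mid, Mid, East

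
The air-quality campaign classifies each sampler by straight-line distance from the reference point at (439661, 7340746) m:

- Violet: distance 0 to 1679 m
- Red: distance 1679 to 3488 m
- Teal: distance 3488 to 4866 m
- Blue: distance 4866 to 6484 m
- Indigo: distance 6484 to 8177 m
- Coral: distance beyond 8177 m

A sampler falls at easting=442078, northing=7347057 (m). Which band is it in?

Distance = √((442078−439661)² + (7347057−7340746)²) = √(5841889.000 + 39828721.000) = 6758.003 m.
6484 ≤ 6758.003 < 8177 → Indigo.

Indigo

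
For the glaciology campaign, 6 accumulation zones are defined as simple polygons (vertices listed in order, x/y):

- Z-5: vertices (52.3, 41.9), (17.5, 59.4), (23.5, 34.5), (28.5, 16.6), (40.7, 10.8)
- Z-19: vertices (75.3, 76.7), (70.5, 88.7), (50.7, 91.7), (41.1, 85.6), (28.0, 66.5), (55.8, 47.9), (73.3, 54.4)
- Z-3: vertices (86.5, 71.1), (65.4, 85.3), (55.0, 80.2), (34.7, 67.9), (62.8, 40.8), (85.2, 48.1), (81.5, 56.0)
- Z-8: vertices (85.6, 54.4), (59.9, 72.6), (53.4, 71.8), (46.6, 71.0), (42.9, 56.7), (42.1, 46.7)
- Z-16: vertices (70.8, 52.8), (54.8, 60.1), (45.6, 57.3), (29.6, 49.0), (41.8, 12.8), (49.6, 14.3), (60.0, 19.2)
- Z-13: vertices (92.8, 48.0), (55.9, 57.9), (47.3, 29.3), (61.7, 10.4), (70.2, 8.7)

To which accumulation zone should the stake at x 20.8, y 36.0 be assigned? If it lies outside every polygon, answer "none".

Cast a ray rightward from (20.8, 36.0). For each polygon, the edges (by vertex number in listed order) whose endpoints lie on opposite sides of y = 36.0, where each meets that height, and whether that is right or left of the point:
Z-5: 2–3 at x≈23.14 (right), 5–1 at x≈50.10 (right) → 2 crossings.
Z-19: no edge straddles that height → 0 crossings.
Z-3: no edge straddles that height → 0 crossings.
Z-8: no edge straddles that height → 0 crossings.
Z-16: 4–5 at x≈33.98 (right), 7–1 at x≈65.40 (right) → 2 crossings.
Z-13: 2–3 at x≈49.31 (right), 5–1 at x≈85.90 (right) → 2 crossings.
All counts are even, so the point lies outside every listed polygon.

none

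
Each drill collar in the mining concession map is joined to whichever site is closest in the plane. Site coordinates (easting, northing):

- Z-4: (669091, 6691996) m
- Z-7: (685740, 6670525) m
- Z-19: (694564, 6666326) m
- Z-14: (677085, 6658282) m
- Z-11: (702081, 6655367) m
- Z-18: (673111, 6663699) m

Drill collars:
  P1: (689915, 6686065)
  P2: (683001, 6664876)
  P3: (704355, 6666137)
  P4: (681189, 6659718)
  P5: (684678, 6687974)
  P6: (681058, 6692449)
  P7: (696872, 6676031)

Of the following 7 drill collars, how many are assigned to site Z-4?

P1 → Z-7
P2 → Z-7
P3 → Z-19
P4 → Z-14
P5 → Z-4
P6 → Z-4
P7 → Z-19
2 of the 7 go to Z-4.

2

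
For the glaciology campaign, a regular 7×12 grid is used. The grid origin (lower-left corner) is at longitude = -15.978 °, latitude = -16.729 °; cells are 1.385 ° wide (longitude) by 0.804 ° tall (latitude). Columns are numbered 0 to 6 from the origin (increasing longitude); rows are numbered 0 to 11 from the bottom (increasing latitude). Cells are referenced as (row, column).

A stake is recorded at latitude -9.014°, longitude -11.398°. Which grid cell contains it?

(9, 3)

Column index: ⌊(-11.398 − -15.978) / 1.385⌋ = ⌊3.307⌋ = 3
Row offset from origin: ⌊(-9.014 − -16.729) / 0.804⌋ = ⌊9.596⌋ = 9 → row 9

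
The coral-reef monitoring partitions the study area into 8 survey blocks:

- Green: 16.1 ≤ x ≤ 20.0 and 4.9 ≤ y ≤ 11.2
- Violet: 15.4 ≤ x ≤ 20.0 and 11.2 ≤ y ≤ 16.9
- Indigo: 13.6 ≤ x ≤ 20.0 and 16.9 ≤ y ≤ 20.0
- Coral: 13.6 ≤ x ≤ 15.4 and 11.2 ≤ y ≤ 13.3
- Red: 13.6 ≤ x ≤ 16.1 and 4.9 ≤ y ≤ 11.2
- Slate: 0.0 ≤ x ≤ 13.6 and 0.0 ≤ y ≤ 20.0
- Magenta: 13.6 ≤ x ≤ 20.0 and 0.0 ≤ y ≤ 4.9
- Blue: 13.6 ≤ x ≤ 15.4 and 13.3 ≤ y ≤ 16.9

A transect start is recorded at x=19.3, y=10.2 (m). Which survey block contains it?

The point has x = 19.3 and y = 10.2.
Only Green satisfies 16.1 ≤ x ≤ 20.0 and 4.9 ≤ y ≤ 11.2.

Green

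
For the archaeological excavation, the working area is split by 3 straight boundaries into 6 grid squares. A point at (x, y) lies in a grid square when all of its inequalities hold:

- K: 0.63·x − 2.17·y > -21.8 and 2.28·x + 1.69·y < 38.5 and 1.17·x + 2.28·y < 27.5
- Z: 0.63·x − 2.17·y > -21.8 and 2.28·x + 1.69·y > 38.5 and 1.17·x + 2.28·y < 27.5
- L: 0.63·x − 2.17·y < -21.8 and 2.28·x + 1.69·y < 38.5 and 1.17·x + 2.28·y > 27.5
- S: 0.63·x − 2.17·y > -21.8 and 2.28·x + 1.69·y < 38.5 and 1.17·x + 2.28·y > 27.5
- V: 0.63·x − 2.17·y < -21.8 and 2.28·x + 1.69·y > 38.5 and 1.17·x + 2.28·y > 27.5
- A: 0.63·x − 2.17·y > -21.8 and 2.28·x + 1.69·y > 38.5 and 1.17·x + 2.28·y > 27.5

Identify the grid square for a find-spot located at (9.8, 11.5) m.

A

0.63·9.8 − 2.17·11.5 = -18.781, which is > -21.8
2.28·9.8 + 1.69·11.5 = 41.779, which is > 38.5
1.17·9.8 + 2.28·11.5 = 37.686, which is > 27.5
This sign pattern matches A.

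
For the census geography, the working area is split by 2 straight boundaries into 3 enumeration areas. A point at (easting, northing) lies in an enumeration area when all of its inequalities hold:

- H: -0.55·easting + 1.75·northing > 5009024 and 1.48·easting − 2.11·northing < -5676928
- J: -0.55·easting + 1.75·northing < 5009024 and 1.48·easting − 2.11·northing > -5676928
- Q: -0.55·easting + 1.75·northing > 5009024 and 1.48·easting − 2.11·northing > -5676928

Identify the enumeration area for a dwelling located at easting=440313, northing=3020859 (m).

H

-0.55·440313 + 1.75·3020859 = 5044331.100, which is > 5009024
1.48·440313 − 2.11·3020859 = -5722349.250, which is < -5676928
This sign pattern matches H.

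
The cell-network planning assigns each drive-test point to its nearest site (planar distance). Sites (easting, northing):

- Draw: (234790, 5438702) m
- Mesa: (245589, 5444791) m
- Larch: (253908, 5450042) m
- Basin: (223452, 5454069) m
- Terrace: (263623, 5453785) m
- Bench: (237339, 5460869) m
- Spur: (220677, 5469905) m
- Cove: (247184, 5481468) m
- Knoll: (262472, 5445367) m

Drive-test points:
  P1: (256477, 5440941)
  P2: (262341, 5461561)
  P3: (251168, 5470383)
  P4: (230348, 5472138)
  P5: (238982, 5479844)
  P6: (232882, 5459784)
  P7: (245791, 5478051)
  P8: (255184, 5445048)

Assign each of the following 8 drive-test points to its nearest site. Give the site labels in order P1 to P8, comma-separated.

P1 → Knoll (d²=55529501.00)
P2 → Terrace (d²=62109700.00)
P3 → Cove (d²=138749481.00)
P4 → Spur (d²=98514530.00)
P5 → Cove (d²=69910180.00)
P6 → Bench (d²=21042074.00)
P7 → Cove (d²=13616338.00)
P8 → Larch (d²=26568212.00)

Knoll, Terrace, Cove, Spur, Cove, Bench, Cove, Larch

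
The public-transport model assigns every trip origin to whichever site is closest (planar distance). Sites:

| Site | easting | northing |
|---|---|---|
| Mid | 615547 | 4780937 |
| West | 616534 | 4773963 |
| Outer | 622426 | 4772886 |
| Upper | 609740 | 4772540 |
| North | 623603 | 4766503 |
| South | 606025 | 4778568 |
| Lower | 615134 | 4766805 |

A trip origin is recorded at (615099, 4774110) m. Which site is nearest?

Squared distances to each site:
Mid: 46808633.000; West: 2080834.000; Outer: 55183105.000; Upper: 31183781.000; North: 130184465.000; South: 102211240.000; Lower: 53364250.000.
Minimum at West.

West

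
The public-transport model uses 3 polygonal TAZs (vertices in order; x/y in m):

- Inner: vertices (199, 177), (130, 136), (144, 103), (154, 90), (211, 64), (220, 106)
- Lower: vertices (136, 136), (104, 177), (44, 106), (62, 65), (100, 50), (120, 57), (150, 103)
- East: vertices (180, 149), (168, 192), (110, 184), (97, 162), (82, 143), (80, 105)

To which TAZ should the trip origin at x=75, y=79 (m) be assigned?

Cast a ray rightward from (75, 79). For each polygon, the edges (by vertex number in listed order) whose endpoints lie on opposite sides of y = 79, where each meets that height, and whether that is right or left of the point:
Inner: 4–5 at x≈178.1 (right), 5–6 at x≈214.2 (right) → 2 crossings.
Lower: 3–4 at x≈55.9 (left), 6–7 at x≈134.3 (right) → 1 crossing.
East: no edge straddles that height → 0 crossings.
Only Lower has an odd count, so the point is inside Lower.

Lower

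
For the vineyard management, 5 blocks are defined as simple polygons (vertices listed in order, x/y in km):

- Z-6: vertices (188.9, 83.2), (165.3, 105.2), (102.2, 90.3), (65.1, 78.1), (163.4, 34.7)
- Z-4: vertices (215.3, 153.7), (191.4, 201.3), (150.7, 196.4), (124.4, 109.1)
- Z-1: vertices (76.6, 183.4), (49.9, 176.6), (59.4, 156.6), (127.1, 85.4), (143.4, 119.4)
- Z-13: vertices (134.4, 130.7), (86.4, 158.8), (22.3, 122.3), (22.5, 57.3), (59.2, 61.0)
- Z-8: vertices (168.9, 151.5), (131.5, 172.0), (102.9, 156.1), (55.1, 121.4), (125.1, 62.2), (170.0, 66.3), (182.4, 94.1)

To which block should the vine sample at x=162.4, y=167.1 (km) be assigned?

Z-4

Cast a ray rightward from (162.4, 167.1). For each polygon, the edges (by vertex number in listed order) whose endpoints lie on opposite sides of y = 167.1, where each meets that height, and whether that is right or left of the point:
Z-6: no edge straddles that height → 0 crossings.
Z-4: 1–2 at x≈208.57 (right), 3–4 at x≈141.87 (left) → 1 crossing.
Z-1: 2–3 at x≈54.41 (left), 5–1 at x≈93.61 (left) → 0 crossings.
Z-13: no edge straddles that height → 0 crossings.
Z-8: 1–2 at x≈140.44 (left), 2–3 at x≈122.69 (left) → 0 crossings.
Only Z-4 has an odd count, so the point is inside Z-4.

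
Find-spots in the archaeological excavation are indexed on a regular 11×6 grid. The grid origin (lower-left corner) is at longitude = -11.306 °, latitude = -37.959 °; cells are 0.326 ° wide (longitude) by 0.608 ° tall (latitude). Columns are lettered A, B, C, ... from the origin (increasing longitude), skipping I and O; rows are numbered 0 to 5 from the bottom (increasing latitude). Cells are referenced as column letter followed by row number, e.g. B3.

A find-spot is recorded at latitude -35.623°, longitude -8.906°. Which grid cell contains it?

H3

Column index: ⌊(-8.906 − -11.306) / 0.326⌋ = ⌊7.362⌋ = 7 → column H
Row offset from origin: ⌊(-35.623 − -37.959) / 0.608⌋ = ⌊3.842⌋ = 3 → row 3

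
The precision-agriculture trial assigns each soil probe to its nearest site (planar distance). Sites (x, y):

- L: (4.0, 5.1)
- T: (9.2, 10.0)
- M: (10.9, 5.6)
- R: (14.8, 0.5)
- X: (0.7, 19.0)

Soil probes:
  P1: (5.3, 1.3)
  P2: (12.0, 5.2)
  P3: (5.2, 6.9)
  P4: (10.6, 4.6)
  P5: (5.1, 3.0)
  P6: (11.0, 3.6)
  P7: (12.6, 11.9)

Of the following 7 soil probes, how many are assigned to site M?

P1 → L
P2 → M
P3 → L
P4 → M
P5 → L
P6 → M
P7 → T
3 of the 7 go to M.

3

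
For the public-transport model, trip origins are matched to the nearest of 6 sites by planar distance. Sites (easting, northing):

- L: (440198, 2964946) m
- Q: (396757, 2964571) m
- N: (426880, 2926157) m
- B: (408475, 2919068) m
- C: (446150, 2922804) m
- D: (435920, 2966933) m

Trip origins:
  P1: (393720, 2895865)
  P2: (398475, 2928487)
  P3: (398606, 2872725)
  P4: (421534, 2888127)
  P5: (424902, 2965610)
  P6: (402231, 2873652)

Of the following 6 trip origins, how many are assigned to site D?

1

P1 → B
P2 → B
P3 → B
P4 → B
P5 → D
P6 → B
1 of the 6 goes to D.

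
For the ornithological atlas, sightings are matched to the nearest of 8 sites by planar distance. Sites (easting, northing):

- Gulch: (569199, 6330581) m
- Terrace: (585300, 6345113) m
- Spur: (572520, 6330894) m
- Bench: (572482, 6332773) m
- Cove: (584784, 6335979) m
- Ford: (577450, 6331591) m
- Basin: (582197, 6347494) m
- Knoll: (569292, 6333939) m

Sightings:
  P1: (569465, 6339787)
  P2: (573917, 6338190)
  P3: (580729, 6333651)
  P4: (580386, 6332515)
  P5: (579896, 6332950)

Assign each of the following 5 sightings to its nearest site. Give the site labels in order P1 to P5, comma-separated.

Knoll, Bench, Ford, Ford, Ford

P1 → Knoll (d²=34229033.00)
P2 → Bench (d²=31403114.00)
P3 → Ford (d²=14995441.00)
P4 → Ford (d²=9473872.00)
P5 → Ford (d²=7829797.00)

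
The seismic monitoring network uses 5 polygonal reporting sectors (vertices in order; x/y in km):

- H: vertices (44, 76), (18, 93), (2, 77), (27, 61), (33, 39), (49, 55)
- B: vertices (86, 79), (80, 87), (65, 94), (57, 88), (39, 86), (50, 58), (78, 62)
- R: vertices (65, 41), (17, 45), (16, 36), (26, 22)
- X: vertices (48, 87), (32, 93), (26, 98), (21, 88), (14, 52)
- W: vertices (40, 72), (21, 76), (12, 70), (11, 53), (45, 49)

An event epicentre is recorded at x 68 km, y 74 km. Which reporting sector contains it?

Cast a ray rightward from (68, 74). For each polygon, the edges (by vertex number in listed order) whose endpoints lie on opposite sides of y = 74, where each meets that height, and whether that is right or left of the point:
H: 3–4 at x≈6.7 (left), 6–1 at x≈44.5 (left) → 0 crossings.
B: 5–6 at x≈43.7 (left), 7–1 at x≈83.6 (right) → 1 crossing.
R: no edge straddles that height → 0 crossings.
X: 4–5 at x≈18.3 (left), 5–1 at x≈35.4 (left) → 0 crossings.
W: 1–2 at x≈30.5 (left), 2–3 at x≈18.0 (left) → 0 crossings.
Only B has an odd count, so the point is inside B.

B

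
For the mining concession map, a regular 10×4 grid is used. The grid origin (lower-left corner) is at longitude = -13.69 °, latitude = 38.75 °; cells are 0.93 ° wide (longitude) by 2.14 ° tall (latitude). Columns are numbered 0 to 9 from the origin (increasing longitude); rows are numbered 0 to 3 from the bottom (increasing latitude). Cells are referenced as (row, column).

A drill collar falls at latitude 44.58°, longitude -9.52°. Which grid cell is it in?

Column index: ⌊(-9.52 − -13.69) / 0.93⌋ = ⌊4.484⌋ = 4
Row offset from origin: ⌊(44.58 − 38.75) / 2.14⌋ = ⌊2.724⌋ = 2 → row 2

(2, 4)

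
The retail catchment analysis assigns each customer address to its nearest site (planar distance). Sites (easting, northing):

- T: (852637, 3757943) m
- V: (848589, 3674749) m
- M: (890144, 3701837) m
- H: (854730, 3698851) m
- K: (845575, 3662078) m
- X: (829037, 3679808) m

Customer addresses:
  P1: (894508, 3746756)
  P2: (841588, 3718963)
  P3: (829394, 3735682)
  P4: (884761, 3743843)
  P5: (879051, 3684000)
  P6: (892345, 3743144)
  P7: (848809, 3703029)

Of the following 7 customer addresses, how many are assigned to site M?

2

P1 → T
P2 → H
P3 → T
P4 → T
P5 → M
P6 → M
P7 → H
2 of the 7 go to M.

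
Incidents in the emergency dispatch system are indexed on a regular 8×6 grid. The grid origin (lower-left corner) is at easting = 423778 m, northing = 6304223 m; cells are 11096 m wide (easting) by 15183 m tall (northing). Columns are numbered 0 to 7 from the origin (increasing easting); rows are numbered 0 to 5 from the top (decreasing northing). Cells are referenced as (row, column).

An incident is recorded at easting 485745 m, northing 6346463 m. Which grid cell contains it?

(3, 5)

Column index: ⌊(485745 − 423778) / 11096⌋ = ⌊5.585⌋ = 5
Row offset from origin: ⌊(6346463 − 6304223) / 15183⌋ = ⌊2.782⌋ = 2 → row 3 (counted from top)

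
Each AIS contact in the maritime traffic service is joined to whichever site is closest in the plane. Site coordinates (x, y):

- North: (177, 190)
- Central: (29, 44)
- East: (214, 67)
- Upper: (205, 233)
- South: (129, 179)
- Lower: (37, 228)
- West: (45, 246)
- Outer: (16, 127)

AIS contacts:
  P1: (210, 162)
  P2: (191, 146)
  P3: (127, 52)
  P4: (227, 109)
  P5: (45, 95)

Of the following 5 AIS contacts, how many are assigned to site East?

2

P1 → North
P2 → North
P3 → East
P4 → East
P5 → Outer
2 of the 5 go to East.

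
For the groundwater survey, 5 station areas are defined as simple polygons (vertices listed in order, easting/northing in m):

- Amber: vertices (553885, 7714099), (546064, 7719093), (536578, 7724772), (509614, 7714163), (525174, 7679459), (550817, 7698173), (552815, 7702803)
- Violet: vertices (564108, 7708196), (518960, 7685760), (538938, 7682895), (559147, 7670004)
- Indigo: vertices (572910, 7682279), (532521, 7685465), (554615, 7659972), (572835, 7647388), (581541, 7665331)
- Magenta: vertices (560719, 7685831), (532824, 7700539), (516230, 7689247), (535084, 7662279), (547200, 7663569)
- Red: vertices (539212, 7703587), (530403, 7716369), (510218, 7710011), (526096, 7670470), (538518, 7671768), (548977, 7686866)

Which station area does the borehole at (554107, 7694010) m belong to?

Cast a ray rightward from (554107, 7694010). For each polygon, the edges (by vertex number in listed order) whose endpoints lie on opposite sides of northing = 7694010, where each meets that height, and whether that is right or left of the point:
Amber: 4–5 at easting≈518649.9 (left), 5–6 at easting≈545112.6 (left) → 0 crossings.
Violet: 1–2 at easting≈535561.5 (left), 4–1 at easting≈562265.3 (right) → 1 crossing.
Indigo: no edge straddles that height → 0 crossings.
Magenta: 1–2 at easting≈545206.8 (left), 2–3 at easting≈523229.4 (left) → 0 crossings.
Red: 3–4 at easting≈516643.3 (left), 6–1 at easting≈544804.9 (left) → 0 crossings.
Only Violet has an odd count, so the point is inside Violet.

Violet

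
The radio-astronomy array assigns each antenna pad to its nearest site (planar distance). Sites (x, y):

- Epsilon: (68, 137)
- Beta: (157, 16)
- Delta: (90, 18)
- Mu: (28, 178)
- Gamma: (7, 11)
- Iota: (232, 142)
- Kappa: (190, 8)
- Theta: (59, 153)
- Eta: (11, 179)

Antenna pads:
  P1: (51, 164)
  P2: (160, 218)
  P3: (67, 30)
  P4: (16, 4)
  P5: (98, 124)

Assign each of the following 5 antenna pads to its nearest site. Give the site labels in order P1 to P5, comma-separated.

Theta, Iota, Delta, Gamma, Epsilon

P1 → Theta (d²=185.00)
P2 → Iota (d²=10960.00)
P3 → Delta (d²=673.00)
P4 → Gamma (d²=130.00)
P5 → Epsilon (d²=1069.00)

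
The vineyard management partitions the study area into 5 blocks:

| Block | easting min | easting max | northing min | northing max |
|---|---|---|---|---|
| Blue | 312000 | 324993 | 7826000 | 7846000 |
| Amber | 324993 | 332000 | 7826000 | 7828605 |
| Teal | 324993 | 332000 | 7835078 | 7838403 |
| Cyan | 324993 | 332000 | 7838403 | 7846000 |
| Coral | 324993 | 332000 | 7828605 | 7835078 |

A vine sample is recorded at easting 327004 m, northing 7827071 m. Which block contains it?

Amber

The point has easting = 327004 and northing = 7827071.
Only Amber satisfies 324993 ≤ easting ≤ 332000 and 7826000 ≤ northing ≤ 7828605.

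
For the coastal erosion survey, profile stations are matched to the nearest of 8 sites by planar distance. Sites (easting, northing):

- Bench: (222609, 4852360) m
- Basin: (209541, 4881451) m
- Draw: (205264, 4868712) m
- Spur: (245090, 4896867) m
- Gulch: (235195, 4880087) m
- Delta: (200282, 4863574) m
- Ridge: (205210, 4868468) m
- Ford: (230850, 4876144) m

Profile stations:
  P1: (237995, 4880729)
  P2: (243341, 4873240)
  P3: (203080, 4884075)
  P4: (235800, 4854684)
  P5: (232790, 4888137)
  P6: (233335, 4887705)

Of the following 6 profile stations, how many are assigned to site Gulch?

P1 → Gulch
P2 → Gulch
P3 → Basin
P4 → Bench
P5 → Gulch
P6 → Gulch
4 of the 6 go to Gulch.

4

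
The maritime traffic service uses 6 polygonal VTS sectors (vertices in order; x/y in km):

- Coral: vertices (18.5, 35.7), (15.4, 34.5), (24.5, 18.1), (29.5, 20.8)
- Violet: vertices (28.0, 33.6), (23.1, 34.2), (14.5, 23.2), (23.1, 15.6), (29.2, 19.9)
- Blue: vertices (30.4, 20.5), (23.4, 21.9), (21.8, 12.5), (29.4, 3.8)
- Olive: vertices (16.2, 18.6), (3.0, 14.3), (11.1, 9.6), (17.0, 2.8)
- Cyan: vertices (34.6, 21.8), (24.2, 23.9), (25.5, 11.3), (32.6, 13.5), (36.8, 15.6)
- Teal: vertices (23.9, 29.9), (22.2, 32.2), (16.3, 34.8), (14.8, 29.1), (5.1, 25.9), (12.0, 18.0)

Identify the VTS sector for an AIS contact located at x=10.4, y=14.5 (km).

Olive

Cast a ray rightward from (10.4, 14.5). For each polygon, the edges (by vertex number in listed order) whose endpoints lie on opposite sides of y = 14.5, where each meets that height, and whether that is right or left of the point:
Coral: no edge straddles that height → 0 crossings.
Violet: no edge straddles that height → 0 crossings.
Blue: 2–3 at x≈22.14 (right), 4–1 at x≈30.04 (right) → 2 crossings.
Olive: 1–2 at x≈3.61 (left), 4–1 at x≈16.41 (right) → 1 crossing.
Cyan: 2–3 at x≈25.17 (right), 4–5 at x≈34.60 (right) → 2 crossings.
Teal: no edge straddles that height → 0 crossings.
Only Olive has an odd count, so the point is inside Olive.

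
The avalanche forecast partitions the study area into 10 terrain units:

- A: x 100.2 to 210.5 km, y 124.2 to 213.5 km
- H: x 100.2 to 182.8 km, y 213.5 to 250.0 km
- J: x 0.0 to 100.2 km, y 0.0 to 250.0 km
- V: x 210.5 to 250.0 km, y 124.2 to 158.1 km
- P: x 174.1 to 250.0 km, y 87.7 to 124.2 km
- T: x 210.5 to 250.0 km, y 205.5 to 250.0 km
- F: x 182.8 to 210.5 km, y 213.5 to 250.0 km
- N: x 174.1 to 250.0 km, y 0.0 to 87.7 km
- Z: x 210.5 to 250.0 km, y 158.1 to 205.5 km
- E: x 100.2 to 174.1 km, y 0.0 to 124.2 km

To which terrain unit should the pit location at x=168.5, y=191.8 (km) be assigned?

The point has x = 168.5 and y = 191.8.
Only A satisfies 100.2 ≤ x ≤ 210.5 and 124.2 ≤ y ≤ 213.5.

A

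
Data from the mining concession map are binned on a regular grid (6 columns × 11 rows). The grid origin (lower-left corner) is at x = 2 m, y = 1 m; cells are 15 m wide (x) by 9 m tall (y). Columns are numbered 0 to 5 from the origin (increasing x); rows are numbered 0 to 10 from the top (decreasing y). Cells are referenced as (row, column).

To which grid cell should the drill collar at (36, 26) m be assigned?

Column index: ⌊(36 − 2) / 15⌋ = ⌊2.267⌋ = 2
Row offset from origin: ⌊(26 − 1) / 9⌋ = ⌊2.778⌋ = 2 → row 8 (counted from top)

(8, 2)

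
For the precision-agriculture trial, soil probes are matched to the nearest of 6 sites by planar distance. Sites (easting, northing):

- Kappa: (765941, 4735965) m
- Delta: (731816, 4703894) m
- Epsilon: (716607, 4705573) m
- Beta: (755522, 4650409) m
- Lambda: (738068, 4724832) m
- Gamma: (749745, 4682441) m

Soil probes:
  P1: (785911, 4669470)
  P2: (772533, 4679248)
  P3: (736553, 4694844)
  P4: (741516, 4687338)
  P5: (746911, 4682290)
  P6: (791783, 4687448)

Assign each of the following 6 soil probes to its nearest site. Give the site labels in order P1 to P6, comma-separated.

P1 → Beta (d²=1286813042.00)
P2 → Gamma (d²=529488193.00)
P3 → Delta (d²=104341669.00)
P4 → Gamma (d²=91697050.00)
P5 → Gamma (d²=8054357.00)
P6 → Gamma (d²=1792263493.00)

Beta, Gamma, Delta, Gamma, Gamma, Gamma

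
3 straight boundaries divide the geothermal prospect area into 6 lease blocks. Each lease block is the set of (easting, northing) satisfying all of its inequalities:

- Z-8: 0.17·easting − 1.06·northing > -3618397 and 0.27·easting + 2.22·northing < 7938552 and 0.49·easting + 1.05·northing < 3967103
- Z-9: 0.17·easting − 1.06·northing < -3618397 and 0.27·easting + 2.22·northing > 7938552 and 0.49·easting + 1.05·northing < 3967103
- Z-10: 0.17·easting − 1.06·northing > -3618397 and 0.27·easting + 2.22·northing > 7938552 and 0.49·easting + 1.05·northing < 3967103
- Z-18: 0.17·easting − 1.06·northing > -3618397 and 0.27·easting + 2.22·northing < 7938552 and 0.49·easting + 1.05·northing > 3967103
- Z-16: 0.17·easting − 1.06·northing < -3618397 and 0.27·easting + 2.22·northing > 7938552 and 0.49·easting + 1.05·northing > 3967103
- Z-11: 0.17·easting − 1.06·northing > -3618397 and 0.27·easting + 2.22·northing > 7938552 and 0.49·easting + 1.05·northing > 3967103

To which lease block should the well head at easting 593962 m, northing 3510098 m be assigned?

0.17·593962 − 1.06·3510098 = -3619730.340, which is < -3618397
0.27·593962 + 2.22·3510098 = 7952787.300, which is > 7938552
0.49·593962 + 1.05·3510098 = 3976644.280, which is > 3967103
This sign pattern matches Z-16.

Z-16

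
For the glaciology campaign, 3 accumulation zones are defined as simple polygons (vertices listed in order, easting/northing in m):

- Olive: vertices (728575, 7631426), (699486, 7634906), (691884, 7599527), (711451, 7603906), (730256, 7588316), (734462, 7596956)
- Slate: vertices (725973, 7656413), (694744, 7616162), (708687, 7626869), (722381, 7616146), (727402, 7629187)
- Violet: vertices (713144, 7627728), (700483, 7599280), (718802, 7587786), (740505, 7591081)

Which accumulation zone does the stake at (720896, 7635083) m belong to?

Slate

Cast a ray rightward from (720896, 7635083). For each polygon, the edges (by vertex number in listed order) whose endpoints lie on opposite sides of northing = 7635083, where each meets that height, and whether that is right or left of the point:
Olive: no edge straddles that height → 0 crossings.
Slate: 1–2 at easting≈709424.0 (left), 5–1 at easting≈727092.5 (right) → 1 crossing.
Violet: no edge straddles that height → 0 crossings.
Only Slate has an odd count, so the point is inside Slate.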